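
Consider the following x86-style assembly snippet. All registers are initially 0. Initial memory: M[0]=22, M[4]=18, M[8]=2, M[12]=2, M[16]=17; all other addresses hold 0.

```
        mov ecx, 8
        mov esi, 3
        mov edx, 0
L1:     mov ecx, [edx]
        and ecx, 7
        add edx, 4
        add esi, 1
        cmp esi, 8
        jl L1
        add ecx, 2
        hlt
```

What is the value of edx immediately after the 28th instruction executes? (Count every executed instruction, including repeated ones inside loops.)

16

mov ecx, 8 → ecx=8
mov esi, 3 → esi=3
mov edx, 0 → edx=0
mov ecx, [edx] → ecx=M[0]=22
and ecx, 7 → ecx=22&7=6
add edx, 4 → edx=0+4=4
add esi, 1 → esi=3+1=4
cmp esi, 8  (cmp 4,8)
jl L1: taken
mov ecx, [edx] → ecx=M[4]=18
and ecx, 7 → ecx=18&7=2
add edx, 4 → edx=4+4=8
add esi, 1 → esi=4+1=5
cmp esi, 8  (cmp 5,8)
jl L1: taken
mov ecx, [edx] → ecx=M[8]=2
and ecx, 7 → ecx=2&7=2
add edx, 4 → edx=8+4=12
add esi, 1 → esi=5+1=6
cmp esi, 8  (cmp 6,8)
jl L1: taken
mov ecx, [edx] → ecx=M[12]=2
and ecx, 7 → ecx=2&7=2
add edx, 4 → edx=12+4=16
add esi, 1 → esi=6+1=7
cmp esi, 8  (cmp 7,8)
jl L1: taken
mov ecx, [edx] → ecx=M[16]=17
After step 28: edx = 16.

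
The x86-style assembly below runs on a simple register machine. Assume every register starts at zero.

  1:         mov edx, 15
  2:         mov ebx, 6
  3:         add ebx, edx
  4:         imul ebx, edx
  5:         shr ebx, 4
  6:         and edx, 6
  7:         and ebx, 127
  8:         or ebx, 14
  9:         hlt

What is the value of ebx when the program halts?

mov edx, 15 → edx=15
mov ebx, 6 → ebx=6
add ebx, edx → ebx=6+15=21
imul ebx, edx → ebx=21*15=315
shr ebx, 4 → ebx=315>>4=19
and edx, 6 → edx=15&6=6
and ebx, 127 → ebx=19&127=19
or ebx, 14 → ebx=19|14=31
halt.

31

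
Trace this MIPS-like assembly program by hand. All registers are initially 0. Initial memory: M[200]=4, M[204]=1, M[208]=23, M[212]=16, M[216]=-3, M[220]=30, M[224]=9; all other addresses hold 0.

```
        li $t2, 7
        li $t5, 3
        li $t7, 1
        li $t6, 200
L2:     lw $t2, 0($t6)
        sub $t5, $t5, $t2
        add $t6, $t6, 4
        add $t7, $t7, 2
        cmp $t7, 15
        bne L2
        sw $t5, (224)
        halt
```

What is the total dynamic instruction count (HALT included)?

$t2=7
$t5=3
$t7=1
$t6=200
$t2=M[200]=4
$t5=3-4=-1
$t6=200+4=204
$t7=1+2=3
cmp $t7, 15  (cmp 3,15)
bne L2: taken
$t2=M[204]=1
$t5=(-1)-1=-2
$t6=204+4=208
$t7=3+2=5
cmp $t7, 15  (cmp 5,15)
bne L2: taken
$t2=M[208]=23
$t5=(-2)-23=-25
$t6=208+4=212
$t7=5+2=7
cmp $t7, 15  (cmp 7,15)
bne L2: taken
$t2=M[212]=16
$t5=(-25)-16=-41
$t6=212+4=216
$t7=7+2=9
cmp $t7, 15  (cmp 9,15)
bne L2: taken
$t2=M[216]=-3
$t5=(-41)-(-3)=-38
$t6=216+4=220
$t7=9+2=11
cmp $t7, 15  (cmp 11,15)
bne L2: taken
$t2=M[220]=30
$t5=(-38)-30=-68
$t6=220+4=224
$t7=11+2=13
cmp $t7, 15  (cmp 13,15)
bne L2: taken
$t2=M[224]=9
$t5=(-68)-9=-77
$t6=224+4=228
$t7=13+2=15
cmp $t7, 15  (cmp 15,15)
bne L2: not taken
sw $t5, (224) → M[224]=-77
halt.
Total executed instructions: 48.

48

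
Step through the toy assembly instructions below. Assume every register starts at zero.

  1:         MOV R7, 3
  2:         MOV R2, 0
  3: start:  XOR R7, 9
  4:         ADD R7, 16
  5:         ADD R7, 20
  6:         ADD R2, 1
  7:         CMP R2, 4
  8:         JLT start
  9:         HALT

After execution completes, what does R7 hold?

R7=3
R2=0
R7=3^9=10
R7=10+16=26
R7=26+20=46
R2=0+1=1
CMP R2, 4  (cmp 1,4)
JLT start: taken
R7=46^9=39
R7=39+16=55
R7=55+20=75
R2=1+1=2
CMP R2, 4  (cmp 2,4)
JLT start: taken
R7=75^9=66
R7=66+16=82
R7=82+20=102
R2=2+1=3
CMP R2, 4  (cmp 3,4)
JLT start: taken
R7=102^9=111
R7=111+16=127
R7=127+20=147
R2=3+1=4
CMP R2, 4  (cmp 4,4)
JLT start: not taken
halt.

147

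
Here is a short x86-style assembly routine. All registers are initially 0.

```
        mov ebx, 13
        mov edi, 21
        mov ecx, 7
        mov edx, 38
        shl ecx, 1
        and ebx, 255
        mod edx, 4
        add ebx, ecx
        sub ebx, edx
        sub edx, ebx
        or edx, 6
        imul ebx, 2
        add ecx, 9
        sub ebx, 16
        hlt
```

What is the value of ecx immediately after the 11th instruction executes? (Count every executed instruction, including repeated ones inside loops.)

14

ebx=13
edi=21
ecx=7
edx=38
ecx=7<<1=14
ebx=13&255=13
edx=38%4=2
ebx=13+14=27
ebx=27-2=25
edx=2-25=-23
edx=(-23)|6=-17
After step 11: ecx = 14.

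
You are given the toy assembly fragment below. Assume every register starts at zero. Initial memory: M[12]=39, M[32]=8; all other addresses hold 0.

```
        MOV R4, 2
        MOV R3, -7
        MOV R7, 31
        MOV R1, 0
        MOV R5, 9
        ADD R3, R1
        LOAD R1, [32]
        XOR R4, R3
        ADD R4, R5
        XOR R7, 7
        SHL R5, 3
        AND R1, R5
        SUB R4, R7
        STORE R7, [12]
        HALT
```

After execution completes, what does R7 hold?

24

after MOV R4, 2: R4=2
after MOV R3, -7: R3=-7
after MOV R7, 31: R7=31
after MOV R1, 0: R1=0
after MOV R5, 9: R5=9
after ADD R3, R1: R3=(-7)+0=-7
after LOAD R1, [32]: R1=M[32]=8
after XOR R4, R3: R4=2^(-7)=-5
after ADD R4, R5: R4=(-5)+9=4
after XOR R7, 7: R7=31^7=24
after SHL R5, 3: R5=9<<3=72
after AND R1, R5: R1=8&72=8
after SUB R4, R7: R4=4-24=-20
STORE R7, [12] → M[12]=24
halt.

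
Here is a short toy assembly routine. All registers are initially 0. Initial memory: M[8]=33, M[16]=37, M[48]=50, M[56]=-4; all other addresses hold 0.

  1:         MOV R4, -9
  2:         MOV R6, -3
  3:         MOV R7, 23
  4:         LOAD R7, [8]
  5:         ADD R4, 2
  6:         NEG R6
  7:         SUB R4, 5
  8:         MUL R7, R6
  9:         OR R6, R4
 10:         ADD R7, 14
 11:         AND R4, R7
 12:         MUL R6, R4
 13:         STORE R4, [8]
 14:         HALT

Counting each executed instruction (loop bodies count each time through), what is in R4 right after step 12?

112

R4=-9
R6=-3
R7=23
R7=M[8]=33
R4=(-9)+2=-7
R6=-(-3)=3
R4=(-7)-5=-12
R7=33*3=99
R6=3|(-12)=-9
R7=99+14=113
R4=(-12)&113=112
R6=(-9)*112=-1008
After step 12: R4 = 112.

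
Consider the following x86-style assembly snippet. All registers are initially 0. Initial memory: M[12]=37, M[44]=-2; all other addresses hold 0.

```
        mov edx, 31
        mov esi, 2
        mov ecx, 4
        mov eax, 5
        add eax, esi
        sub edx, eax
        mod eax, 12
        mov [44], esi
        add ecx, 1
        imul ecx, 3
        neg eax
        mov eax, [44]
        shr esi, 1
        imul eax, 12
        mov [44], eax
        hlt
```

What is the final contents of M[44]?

mov edx, 31 → edx=31
mov esi, 2 → esi=2
mov ecx, 4 → ecx=4
mov eax, 5 → eax=5
add eax, esi → eax=5+2=7
sub edx, eax → edx=31-7=24
mod eax, 12 → eax=7%12=7
mov [44], esi → M[44]=2
add ecx, 1 → ecx=4+1=5
imul ecx, 3 → ecx=5*3=15
neg eax → eax=-(7)=-7
mov eax, [44] → eax=M[44]=2
shr esi, 1 → esi=2>>1=1
imul eax, 12 → eax=2*12=24
mov [44], eax → M[44]=24
halt.

24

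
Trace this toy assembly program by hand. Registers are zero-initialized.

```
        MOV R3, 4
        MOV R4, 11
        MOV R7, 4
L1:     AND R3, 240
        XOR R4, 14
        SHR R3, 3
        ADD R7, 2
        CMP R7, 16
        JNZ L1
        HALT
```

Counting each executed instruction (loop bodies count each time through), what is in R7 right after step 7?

6

R3=4
R4=11
R7=4
R3=4&240=0
R4=11^14=5
R3=0>>3=0
R7=4+2=6
After step 7: R7 = 6.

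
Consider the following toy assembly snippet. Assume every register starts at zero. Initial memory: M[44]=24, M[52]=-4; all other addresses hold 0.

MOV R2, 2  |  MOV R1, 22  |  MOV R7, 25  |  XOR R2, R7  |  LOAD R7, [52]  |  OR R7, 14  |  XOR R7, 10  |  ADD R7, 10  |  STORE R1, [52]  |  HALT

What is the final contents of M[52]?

22

MOV R2, 2 → R2=2
MOV R1, 22 → R1=22
MOV R7, 25 → R7=25
XOR R2, R7 → R2=2^25=27
LOAD R7, [52] → R7=M[52]=-4
OR R7, 14 → R7=(-4)|14=-2
XOR R7, 10 → R7=(-2)^10=-12
ADD R7, 10 → R7=(-12)+10=-2
STORE R1, [52] → M[52]=22
halt.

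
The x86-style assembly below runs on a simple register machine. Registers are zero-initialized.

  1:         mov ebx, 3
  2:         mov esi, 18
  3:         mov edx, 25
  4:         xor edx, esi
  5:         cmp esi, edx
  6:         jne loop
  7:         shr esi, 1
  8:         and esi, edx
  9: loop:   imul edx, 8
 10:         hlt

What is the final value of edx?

88

ebx=3
esi=18
edx=25
edx=25^18=11
cmp esi, edx  (cmp 18,11)
jne loop: taken
edx=11*8=88
halt.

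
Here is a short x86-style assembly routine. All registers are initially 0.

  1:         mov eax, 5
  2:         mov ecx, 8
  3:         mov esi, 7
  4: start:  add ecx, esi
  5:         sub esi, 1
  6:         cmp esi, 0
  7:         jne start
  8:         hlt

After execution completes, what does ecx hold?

36

eax=5
ecx=8
esi=7
ecx=8+7=15
esi=7-1=6
cmp esi, 0  (cmp 6,0)
jne start: taken
ecx=15+6=21
esi=6-1=5
cmp esi, 0  (cmp 5,0)
jne start: taken
ecx=21+5=26
esi=5-1=4
cmp esi, 0  (cmp 4,0)
jne start: taken
ecx=26+4=30
esi=4-1=3
cmp esi, 0  (cmp 3,0)
jne start: taken
ecx=30+3=33
esi=3-1=2
cmp esi, 0  (cmp 2,0)
jne start: taken
ecx=33+2=35
esi=2-1=1
cmp esi, 0  (cmp 1,0)
jne start: taken
ecx=35+1=36
esi=1-1=0
cmp esi, 0  (cmp 0,0)
jne start: not taken
halt.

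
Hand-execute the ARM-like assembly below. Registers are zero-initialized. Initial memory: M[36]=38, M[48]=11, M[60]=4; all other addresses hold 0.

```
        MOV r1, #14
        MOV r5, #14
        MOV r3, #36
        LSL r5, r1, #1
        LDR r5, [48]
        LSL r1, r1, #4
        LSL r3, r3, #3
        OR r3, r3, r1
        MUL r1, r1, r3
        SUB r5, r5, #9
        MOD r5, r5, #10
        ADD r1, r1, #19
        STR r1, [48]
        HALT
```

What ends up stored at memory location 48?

107539

r1=14
r5=14
r3=36
r5=14<<1=28
r5=M[48]=11
r1=14<<4=224
r3=36<<3=288
r3=288|224=480
r1=224*480=107520
r5=11-9=2
r5=2%10=2
r1=107520+19=107539
STR r1, [48] → M[48]=107539
halt.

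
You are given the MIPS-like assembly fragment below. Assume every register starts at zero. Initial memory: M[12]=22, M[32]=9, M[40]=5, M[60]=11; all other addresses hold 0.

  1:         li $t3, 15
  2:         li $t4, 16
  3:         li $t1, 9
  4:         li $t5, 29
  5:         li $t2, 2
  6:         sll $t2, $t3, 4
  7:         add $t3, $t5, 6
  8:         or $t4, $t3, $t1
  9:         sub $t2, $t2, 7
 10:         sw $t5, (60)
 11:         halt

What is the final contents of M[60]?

after li $t3, 15: $t3=15
after li $t4, 16: $t4=16
after li $t1, 9: $t1=9
after li $t5, 29: $t5=29
after li $t2, 2: $t2=2
after sll $t2, $t3, 4: $t2=15<<4=240
after add $t3, $t5, 6: $t3=29+6=35
after or $t4, $t3, $t1: $t4=35|9=43
after sub $t2, $t2, 7: $t2=240-7=233
sw $t5, (60) → M[60]=29
halt.

29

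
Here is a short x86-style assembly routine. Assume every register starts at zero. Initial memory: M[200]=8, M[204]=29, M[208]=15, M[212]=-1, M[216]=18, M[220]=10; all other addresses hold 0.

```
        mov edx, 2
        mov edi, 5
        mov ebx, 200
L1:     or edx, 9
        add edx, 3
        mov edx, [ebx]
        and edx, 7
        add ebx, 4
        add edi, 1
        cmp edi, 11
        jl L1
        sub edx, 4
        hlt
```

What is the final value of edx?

mov edx, 2 → edx=2
mov edi, 5 → edi=5
mov ebx, 200 → ebx=200
or edx, 9 → edx=2|9=11
add edx, 3 → edx=11+3=14
mov edx, [ebx] → edx=M[200]=8
and edx, 7 → edx=8&7=0
add ebx, 4 → ebx=200+4=204
add edi, 1 → edi=5+1=6
cmp edi, 11  (cmp 6,11)
jl L1: taken
or edx, 9 → edx=0|9=9
add edx, 3 → edx=9+3=12
mov edx, [ebx] → edx=M[204]=29
and edx, 7 → edx=29&7=5
add ebx, 4 → ebx=204+4=208
add edi, 1 → edi=6+1=7
cmp edi, 11  (cmp 7,11)
jl L1: taken
or edx, 9 → edx=5|9=13
add edx, 3 → edx=13+3=16
mov edx, [ebx] → edx=M[208]=15
and edx, 7 → edx=15&7=7
add ebx, 4 → ebx=208+4=212
add edi, 1 → edi=7+1=8
cmp edi, 11  (cmp 8,11)
jl L1: taken
or edx, 9 → edx=7|9=15
add edx, 3 → edx=15+3=18
mov edx, [ebx] → edx=M[212]=-1
and edx, 7 → edx=(-1)&7=7
add ebx, 4 → ebx=212+4=216
add edi, 1 → edi=8+1=9
cmp edi, 11  (cmp 9,11)
jl L1: taken
or edx, 9 → edx=7|9=15
add edx, 3 → edx=15+3=18
mov edx, [ebx] → edx=M[216]=18
and edx, 7 → edx=18&7=2
add ebx, 4 → ebx=216+4=220
add edi, 1 → edi=9+1=10
cmp edi, 11  (cmp 10,11)
jl L1: taken
or edx, 9 → edx=2|9=11
add edx, 3 → edx=11+3=14
mov edx, [ebx] → edx=M[220]=10
and edx, 7 → edx=10&7=2
add ebx, 4 → ebx=220+4=224
add edi, 1 → edi=10+1=11
cmp edi, 11  (cmp 11,11)
jl L1: not taken
sub edx, 4 → edx=2-4=-2
halt.

-2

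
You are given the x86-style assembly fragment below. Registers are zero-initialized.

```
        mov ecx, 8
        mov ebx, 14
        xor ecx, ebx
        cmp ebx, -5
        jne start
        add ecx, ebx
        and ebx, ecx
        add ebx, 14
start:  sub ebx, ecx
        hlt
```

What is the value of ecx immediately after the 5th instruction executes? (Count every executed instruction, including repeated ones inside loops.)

6

ecx=8
ebx=14
ecx=8^14=6
cmp ebx, -5  (cmp 14,-5)
jne start: taken
After step 5: ecx = 6.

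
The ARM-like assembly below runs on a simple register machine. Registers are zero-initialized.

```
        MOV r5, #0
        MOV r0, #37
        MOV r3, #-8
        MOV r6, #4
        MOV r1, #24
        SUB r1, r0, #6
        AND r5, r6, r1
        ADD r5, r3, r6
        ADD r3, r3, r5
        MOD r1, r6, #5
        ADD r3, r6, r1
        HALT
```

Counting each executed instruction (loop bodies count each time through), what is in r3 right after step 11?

r5=0
r0=37
r3=-8
r6=4
r1=24
r1=37-6=31
r5=4&31=4
r5=(-8)+4=-4
r3=(-8)+(-4)=-12
r1=4%5=4
r3=4+4=8
After step 11: r3 = 8.

8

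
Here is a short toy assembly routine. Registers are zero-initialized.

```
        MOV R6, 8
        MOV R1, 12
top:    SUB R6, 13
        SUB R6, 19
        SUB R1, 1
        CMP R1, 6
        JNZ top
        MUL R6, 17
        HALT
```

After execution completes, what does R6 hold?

R6=8
R1=12
R6=8-13=-5
R6=(-5)-19=-24
R1=12-1=11
CMP R1, 6  (cmp 11,6)
JNZ top: taken
R6=(-24)-13=-37
R6=(-37)-19=-56
R1=11-1=10
CMP R1, 6  (cmp 10,6)
JNZ top: taken
R6=(-56)-13=-69
R6=(-69)-19=-88
R1=10-1=9
CMP R1, 6  (cmp 9,6)
JNZ top: taken
R6=(-88)-13=-101
R6=(-101)-19=-120
R1=9-1=8
CMP R1, 6  (cmp 8,6)
JNZ top: taken
R6=(-120)-13=-133
R6=(-133)-19=-152
R1=8-1=7
CMP R1, 6  (cmp 7,6)
JNZ top: taken
R6=(-152)-13=-165
R6=(-165)-19=-184
R1=7-1=6
CMP R1, 6  (cmp 6,6)
JNZ top: not taken
R6=(-184)*17=-3128
halt.

-3128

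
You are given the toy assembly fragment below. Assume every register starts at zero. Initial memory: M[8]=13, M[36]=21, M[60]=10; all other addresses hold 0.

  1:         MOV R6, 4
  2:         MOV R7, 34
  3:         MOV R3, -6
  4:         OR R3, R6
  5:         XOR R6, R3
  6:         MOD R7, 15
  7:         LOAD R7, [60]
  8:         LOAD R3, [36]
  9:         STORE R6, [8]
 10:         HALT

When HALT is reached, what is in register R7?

10

after MOV R6, 4: R6=4
after MOV R7, 34: R7=34
after MOV R3, -6: R3=-6
after OR R3, R6: R3=(-6)|4=-2
after XOR R6, R3: R6=4^(-2)=-6
after MOD R7, 15: R7=34%15=4
after LOAD R7, [60]: R7=M[60]=10
after LOAD R3, [36]: R3=M[36]=21
STORE R6, [8] → M[8]=-6
halt.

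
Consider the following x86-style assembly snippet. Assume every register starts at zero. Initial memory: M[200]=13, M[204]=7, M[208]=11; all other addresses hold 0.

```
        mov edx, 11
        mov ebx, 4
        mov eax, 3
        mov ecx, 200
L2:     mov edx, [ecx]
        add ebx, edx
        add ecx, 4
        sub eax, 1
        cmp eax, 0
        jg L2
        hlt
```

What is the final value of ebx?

mov edx, 11 → edx=11
mov ebx, 4 → ebx=4
mov eax, 3 → eax=3
mov ecx, 200 → ecx=200
mov edx, [ecx] → edx=M[200]=13
add ebx, edx → ebx=4+13=17
add ecx, 4 → ecx=200+4=204
sub eax, 1 → eax=3-1=2
cmp eax, 0  (cmp 2,0)
jg L2: taken
mov edx, [ecx] → edx=M[204]=7
add ebx, edx → ebx=17+7=24
add ecx, 4 → ecx=204+4=208
sub eax, 1 → eax=2-1=1
cmp eax, 0  (cmp 1,0)
jg L2: taken
mov edx, [ecx] → edx=M[208]=11
add ebx, edx → ebx=24+11=35
add ecx, 4 → ecx=208+4=212
sub eax, 1 → eax=1-1=0
cmp eax, 0  (cmp 0,0)
jg L2: not taken
halt.

35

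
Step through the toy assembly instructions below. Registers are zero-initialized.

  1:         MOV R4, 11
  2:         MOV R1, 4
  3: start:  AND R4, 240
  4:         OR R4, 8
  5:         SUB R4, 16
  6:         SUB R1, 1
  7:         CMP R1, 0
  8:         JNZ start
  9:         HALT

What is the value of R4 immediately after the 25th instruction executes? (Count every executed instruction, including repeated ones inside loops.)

MOV R4, 11 → R4=11
MOV R1, 4 → R1=4
AND R4, 240 → R4=11&240=0
OR R4, 8 → R4=0|8=8
SUB R4, 16 → R4=8-16=-8
SUB R1, 1 → R1=4-1=3
CMP R1, 0  (cmp 3,0)
JNZ start: taken
AND R4, 240 → R4=(-8)&240=240
OR R4, 8 → R4=240|8=248
SUB R4, 16 → R4=248-16=232
SUB R1, 1 → R1=3-1=2
CMP R1, 0  (cmp 2,0)
JNZ start: taken
AND R4, 240 → R4=232&240=224
OR R4, 8 → R4=224|8=232
SUB R4, 16 → R4=232-16=216
SUB R1, 1 → R1=2-1=1
CMP R1, 0  (cmp 1,0)
JNZ start: taken
AND R4, 240 → R4=216&240=208
OR R4, 8 → R4=208|8=216
SUB R4, 16 → R4=216-16=200
SUB R1, 1 → R1=1-1=0
CMP R1, 0  (cmp 0,0)
After step 25: R4 = 200.

200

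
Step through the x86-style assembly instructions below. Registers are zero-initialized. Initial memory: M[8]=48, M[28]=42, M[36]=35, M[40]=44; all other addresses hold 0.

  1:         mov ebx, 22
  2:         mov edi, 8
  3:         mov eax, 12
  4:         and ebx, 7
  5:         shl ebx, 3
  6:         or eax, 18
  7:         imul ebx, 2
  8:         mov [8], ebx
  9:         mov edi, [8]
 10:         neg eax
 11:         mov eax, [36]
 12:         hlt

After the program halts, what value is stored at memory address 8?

96

mov ebx, 22 → ebx=22
mov edi, 8 → edi=8
mov eax, 12 → eax=12
and ebx, 7 → ebx=22&7=6
shl ebx, 3 → ebx=6<<3=48
or eax, 18 → eax=12|18=30
imul ebx, 2 → ebx=48*2=96
mov [8], ebx → M[8]=96
mov edi, [8] → edi=M[8]=96
neg eax → eax=-(30)=-30
mov eax, [36] → eax=M[36]=35
halt.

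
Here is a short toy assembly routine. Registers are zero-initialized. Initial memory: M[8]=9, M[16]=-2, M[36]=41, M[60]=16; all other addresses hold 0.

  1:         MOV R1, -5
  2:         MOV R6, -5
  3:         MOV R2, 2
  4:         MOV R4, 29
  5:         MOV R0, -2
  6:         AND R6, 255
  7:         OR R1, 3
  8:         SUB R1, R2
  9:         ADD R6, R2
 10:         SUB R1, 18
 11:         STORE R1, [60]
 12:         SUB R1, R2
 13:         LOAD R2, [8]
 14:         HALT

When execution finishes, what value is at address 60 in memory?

-25

R1=-5
R6=-5
R2=2
R4=29
R0=-2
R6=(-5)&255=251
R1=(-5)|3=-5
R1=(-5)-2=-7
R6=251+2=253
R1=(-7)-18=-25
STORE R1, [60] → M[60]=-25
R1=(-25)-2=-27
R2=M[8]=9
halt.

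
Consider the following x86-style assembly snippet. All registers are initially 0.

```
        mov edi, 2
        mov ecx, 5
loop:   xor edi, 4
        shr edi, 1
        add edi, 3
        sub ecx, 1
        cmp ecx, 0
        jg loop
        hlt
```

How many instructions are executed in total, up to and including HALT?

33

mov edi, 2 → edi=2
mov ecx, 5 → ecx=5
xor edi, 4 → edi=2^4=6
shr edi, 1 → edi=6>>1=3
add edi, 3 → edi=3+3=6
sub ecx, 1 → ecx=5-1=4
cmp ecx, 0  (cmp 4,0)
jg loop: taken
xor edi, 4 → edi=6^4=2
shr edi, 1 → edi=2>>1=1
add edi, 3 → edi=1+3=4
sub ecx, 1 → ecx=4-1=3
cmp ecx, 0  (cmp 3,0)
jg loop: taken
xor edi, 4 → edi=4^4=0
shr edi, 1 → edi=0>>1=0
add edi, 3 → edi=0+3=3
sub ecx, 1 → ecx=3-1=2
cmp ecx, 0  (cmp 2,0)
jg loop: taken
xor edi, 4 → edi=3^4=7
shr edi, 1 → edi=7>>1=3
add edi, 3 → edi=3+3=6
sub ecx, 1 → ecx=2-1=1
cmp ecx, 0  (cmp 1,0)
jg loop: taken
xor edi, 4 → edi=6^4=2
shr edi, 1 → edi=2>>1=1
add edi, 3 → edi=1+3=4
sub ecx, 1 → ecx=1-1=0
cmp ecx, 0  (cmp 0,0)
jg loop: not taken
halt.
Total executed instructions: 33.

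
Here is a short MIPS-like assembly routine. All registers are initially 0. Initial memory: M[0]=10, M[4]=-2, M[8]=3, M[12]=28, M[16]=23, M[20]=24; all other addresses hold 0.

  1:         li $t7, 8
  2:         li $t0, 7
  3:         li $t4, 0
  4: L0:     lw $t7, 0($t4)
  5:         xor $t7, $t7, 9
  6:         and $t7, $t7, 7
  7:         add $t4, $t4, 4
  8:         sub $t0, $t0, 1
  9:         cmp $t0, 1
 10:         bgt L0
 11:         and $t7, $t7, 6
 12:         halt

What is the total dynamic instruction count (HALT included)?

47

after li $t7, 8: $t7=8
after li $t0, 7: $t0=7
after li $t4, 0: $t4=0
after lw $t7, 0($t4): $t7=M[0]=10
after xor $t7, $t7, 9: $t7=10^9=3
after and $t7, $t7, 7: $t7=3&7=3
after add $t4, $t4, 4: $t4=0+4=4
after sub $t0, $t0, 1: $t0=7-1=6
cmp $t0, 1  (cmp 6,1)
bgt L0: taken
after lw $t7, 0($t4): $t7=M[4]=-2
after xor $t7, $t7, 9: $t7=(-2)^9=-9
after and $t7, $t7, 7: $t7=(-9)&7=7
after add $t4, $t4, 4: $t4=4+4=8
after sub $t0, $t0, 1: $t0=6-1=5
cmp $t0, 1  (cmp 5,1)
bgt L0: taken
after lw $t7, 0($t4): $t7=M[8]=3
after xor $t7, $t7, 9: $t7=3^9=10
after and $t7, $t7, 7: $t7=10&7=2
after add $t4, $t4, 4: $t4=8+4=12
after sub $t0, $t0, 1: $t0=5-1=4
cmp $t0, 1  (cmp 4,1)
bgt L0: taken
after lw $t7, 0($t4): $t7=M[12]=28
after xor $t7, $t7, 9: $t7=28^9=21
after and $t7, $t7, 7: $t7=21&7=5
after add $t4, $t4, 4: $t4=12+4=16
after sub $t0, $t0, 1: $t0=4-1=3
cmp $t0, 1  (cmp 3,1)
bgt L0: taken
after lw $t7, 0($t4): $t7=M[16]=23
after xor $t7, $t7, 9: $t7=23^9=30
after and $t7, $t7, 7: $t7=30&7=6
after add $t4, $t4, 4: $t4=16+4=20
after sub $t0, $t0, 1: $t0=3-1=2
cmp $t0, 1  (cmp 2,1)
bgt L0: taken
after lw $t7, 0($t4): $t7=M[20]=24
after xor $t7, $t7, 9: $t7=24^9=17
after and $t7, $t7, 7: $t7=17&7=1
after add $t4, $t4, 4: $t4=20+4=24
after sub $t0, $t0, 1: $t0=2-1=1
cmp $t0, 1  (cmp 1,1)
bgt L0: not taken
after and $t7, $t7, 6: $t7=1&6=0
halt.
Total executed instructions: 47.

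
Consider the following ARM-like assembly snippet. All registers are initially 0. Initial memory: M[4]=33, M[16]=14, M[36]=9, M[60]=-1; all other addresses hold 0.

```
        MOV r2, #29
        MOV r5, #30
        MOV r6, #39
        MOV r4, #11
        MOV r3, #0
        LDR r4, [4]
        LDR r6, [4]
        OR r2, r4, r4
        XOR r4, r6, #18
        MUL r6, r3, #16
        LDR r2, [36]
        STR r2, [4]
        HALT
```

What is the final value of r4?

r2=29
r5=30
r6=39
r4=11
r3=0
r4=M[4]=33
r6=M[4]=33
r2=33|33=33
r4=33^18=51
r6=0*16=0
r2=M[36]=9
STR r2, [4] → M[4]=9
halt.

51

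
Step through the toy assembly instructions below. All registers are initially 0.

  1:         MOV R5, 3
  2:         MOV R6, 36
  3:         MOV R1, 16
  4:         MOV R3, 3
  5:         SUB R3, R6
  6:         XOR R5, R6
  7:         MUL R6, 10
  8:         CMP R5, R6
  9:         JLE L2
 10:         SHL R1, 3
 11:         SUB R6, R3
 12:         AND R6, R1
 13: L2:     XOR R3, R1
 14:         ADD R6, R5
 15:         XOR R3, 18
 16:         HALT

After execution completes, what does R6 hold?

399

after MOV R5, 3: R5=3
after MOV R6, 36: R6=36
after MOV R1, 16: R1=16
after MOV R3, 3: R3=3
after SUB R3, R6: R3=3-36=-33
after XOR R5, R6: R5=3^36=39
after MUL R6, 10: R6=36*10=360
CMP R5, R6  (cmp 39,360)
JLE L2: taken
after XOR R3, R1: R3=(-33)^16=-49
after ADD R6, R5: R6=360+39=399
after XOR R3, 18: R3=(-49)^18=-35
halt.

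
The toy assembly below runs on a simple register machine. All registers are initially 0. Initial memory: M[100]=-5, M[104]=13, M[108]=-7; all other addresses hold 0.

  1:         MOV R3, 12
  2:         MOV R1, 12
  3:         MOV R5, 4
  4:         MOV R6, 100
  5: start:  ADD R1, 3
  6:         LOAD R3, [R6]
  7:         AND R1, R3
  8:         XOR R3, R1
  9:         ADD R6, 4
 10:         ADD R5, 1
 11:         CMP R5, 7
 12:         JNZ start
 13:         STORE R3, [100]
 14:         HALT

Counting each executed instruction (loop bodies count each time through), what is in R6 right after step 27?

112

after MOV R3, 12: R3=12
after MOV R1, 12: R1=12
after MOV R5, 4: R5=4
after MOV R6, 100: R6=100
after ADD R1, 3: R1=12+3=15
after LOAD R3, [R6]: R3=M[100]=-5
after AND R1, R3: R1=15&(-5)=11
after XOR R3, R1: R3=(-5)^11=-16
after ADD R6, 4: R6=100+4=104
after ADD R5, 1: R5=4+1=5
CMP R5, 7  (cmp 5,7)
JNZ start: taken
after ADD R1, 3: R1=11+3=14
after LOAD R3, [R6]: R3=M[104]=13
after AND R1, R3: R1=14&13=12
after XOR R3, R1: R3=13^12=1
after ADD R6, 4: R6=104+4=108
after ADD R5, 1: R5=5+1=6
CMP R5, 7  (cmp 6,7)
JNZ start: taken
after ADD R1, 3: R1=12+3=15
after LOAD R3, [R6]: R3=M[108]=-7
after AND R1, R3: R1=15&(-7)=9
after XOR R3, R1: R3=(-7)^9=-16
after ADD R6, 4: R6=108+4=112
after ADD R5, 1: R5=6+1=7
CMP R5, 7  (cmp 7,7)
After step 27: R6 = 112.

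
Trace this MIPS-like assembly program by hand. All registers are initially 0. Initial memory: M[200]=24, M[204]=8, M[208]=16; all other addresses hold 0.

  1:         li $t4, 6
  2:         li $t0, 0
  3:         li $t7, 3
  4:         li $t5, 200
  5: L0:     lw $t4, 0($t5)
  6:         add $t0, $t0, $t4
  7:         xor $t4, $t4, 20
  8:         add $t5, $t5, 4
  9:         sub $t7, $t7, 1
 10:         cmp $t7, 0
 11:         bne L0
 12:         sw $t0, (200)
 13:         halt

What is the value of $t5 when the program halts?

212

after li $t4, 6: $t4=6
after li $t0, 0: $t0=0
after li $t7, 3: $t7=3
after li $t5, 200: $t5=200
after lw $t4, 0($t5): $t4=M[200]=24
after add $t0, $t0, $t4: $t0=0+24=24
after xor $t4, $t4, 20: $t4=24^20=12
after add $t5, $t5, 4: $t5=200+4=204
after sub $t7, $t7, 1: $t7=3-1=2
cmp $t7, 0  (cmp 2,0)
bne L0: taken
after lw $t4, 0($t5): $t4=M[204]=8
after add $t0, $t0, $t4: $t0=24+8=32
after xor $t4, $t4, 20: $t4=8^20=28
after add $t5, $t5, 4: $t5=204+4=208
after sub $t7, $t7, 1: $t7=2-1=1
cmp $t7, 0  (cmp 1,0)
bne L0: taken
after lw $t4, 0($t5): $t4=M[208]=16
after add $t0, $t0, $t4: $t0=32+16=48
after xor $t4, $t4, 20: $t4=16^20=4
after add $t5, $t5, 4: $t5=208+4=212
after sub $t7, $t7, 1: $t7=1-1=0
cmp $t7, 0  (cmp 0,0)
bne L0: not taken
sw $t0, (200) → M[200]=48
halt.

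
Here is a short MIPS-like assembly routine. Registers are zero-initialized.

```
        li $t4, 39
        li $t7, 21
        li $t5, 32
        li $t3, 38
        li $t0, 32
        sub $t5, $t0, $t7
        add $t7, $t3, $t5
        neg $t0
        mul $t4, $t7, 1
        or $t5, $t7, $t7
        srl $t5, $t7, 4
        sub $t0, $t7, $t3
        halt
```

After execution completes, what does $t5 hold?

after li $t4, 39: $t4=39
after li $t7, 21: $t7=21
after li $t5, 32: $t5=32
after li $t3, 38: $t3=38
after li $t0, 32: $t0=32
after sub $t5, $t0, $t7: $t5=32-21=11
after add $t7, $t3, $t5: $t7=38+11=49
after neg $t0: $t0=-(32)=-32
after mul $t4, $t7, 1: $t4=49*1=49
after or $t5, $t7, $t7: $t5=49|49=49
after srl $t5, $t7, 4: $t5=49>>4=3
after sub $t0, $t7, $t3: $t0=49-38=11
halt.

3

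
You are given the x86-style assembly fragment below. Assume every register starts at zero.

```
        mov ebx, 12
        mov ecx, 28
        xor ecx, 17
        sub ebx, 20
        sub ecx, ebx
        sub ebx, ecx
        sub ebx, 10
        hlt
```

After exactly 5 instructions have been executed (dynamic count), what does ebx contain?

-8

ebx=12
ecx=28
ecx=28^17=13
ebx=12-20=-8
ecx=13-(-8)=21
After step 5: ebx = -8.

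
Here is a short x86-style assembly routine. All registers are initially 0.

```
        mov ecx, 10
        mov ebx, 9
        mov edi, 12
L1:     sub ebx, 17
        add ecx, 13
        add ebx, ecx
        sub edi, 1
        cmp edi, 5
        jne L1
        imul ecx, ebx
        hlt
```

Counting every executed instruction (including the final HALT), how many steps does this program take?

ecx=10
ebx=9
edi=12
ebx=9-17=-8
ecx=10+13=23
ebx=(-8)+23=15
edi=12-1=11
cmp edi, 5  (cmp 11,5)
jne L1: taken
ebx=15-17=-2
ecx=23+13=36
ebx=(-2)+36=34
edi=11-1=10
cmp edi, 5  (cmp 10,5)
jne L1: taken
ebx=34-17=17
ecx=36+13=49
ebx=17+49=66
edi=10-1=9
cmp edi, 5  (cmp 9,5)
jne L1: taken
ebx=66-17=49
ecx=49+13=62
ebx=49+62=111
edi=9-1=8
cmp edi, 5  (cmp 8,5)
jne L1: taken
ebx=111-17=94
ecx=62+13=75
ebx=94+75=169
edi=8-1=7
cmp edi, 5  (cmp 7,5)
jne L1: taken
ebx=169-17=152
ecx=75+13=88
ebx=152+88=240
edi=7-1=6
cmp edi, 5  (cmp 6,5)
jne L1: taken
ebx=240-17=223
ecx=88+13=101
ebx=223+101=324
edi=6-1=5
cmp edi, 5  (cmp 5,5)
jne L1: not taken
ecx=101*324=32724
halt.
Total executed instructions: 47.

47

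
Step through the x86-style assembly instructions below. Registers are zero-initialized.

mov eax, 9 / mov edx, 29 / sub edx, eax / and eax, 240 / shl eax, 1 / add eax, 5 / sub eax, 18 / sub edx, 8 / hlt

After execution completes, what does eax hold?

-13

eax=9
edx=29
edx=29-9=20
eax=9&240=0
eax=0<<1=0
eax=0+5=5
eax=5-18=-13
edx=20-8=12
halt.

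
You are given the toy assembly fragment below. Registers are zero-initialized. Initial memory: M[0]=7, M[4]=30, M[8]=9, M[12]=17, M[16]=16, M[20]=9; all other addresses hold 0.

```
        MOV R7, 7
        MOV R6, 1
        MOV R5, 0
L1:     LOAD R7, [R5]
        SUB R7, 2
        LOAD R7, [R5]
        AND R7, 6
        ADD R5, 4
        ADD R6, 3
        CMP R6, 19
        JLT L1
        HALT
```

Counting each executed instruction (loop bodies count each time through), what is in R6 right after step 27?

10

MOV R7, 7 → R7=7
MOV R6, 1 → R6=1
MOV R5, 0 → R5=0
LOAD R7, [R5] → R7=M[0]=7
SUB R7, 2 → R7=7-2=5
LOAD R7, [R5] → R7=M[0]=7
AND R7, 6 → R7=7&6=6
ADD R5, 4 → R5=0+4=4
ADD R6, 3 → R6=1+3=4
CMP R6, 19  (cmp 4,19)
JLT L1: taken
LOAD R7, [R5] → R7=M[4]=30
SUB R7, 2 → R7=30-2=28
LOAD R7, [R5] → R7=M[4]=30
AND R7, 6 → R7=30&6=6
ADD R5, 4 → R5=4+4=8
ADD R6, 3 → R6=4+3=7
CMP R6, 19  (cmp 7,19)
JLT L1: taken
LOAD R7, [R5] → R7=M[8]=9
SUB R7, 2 → R7=9-2=7
LOAD R7, [R5] → R7=M[8]=9
AND R7, 6 → R7=9&6=0
ADD R5, 4 → R5=8+4=12
ADD R6, 3 → R6=7+3=10
CMP R6, 19  (cmp 10,19)
JLT L1: taken
After step 27: R6 = 10.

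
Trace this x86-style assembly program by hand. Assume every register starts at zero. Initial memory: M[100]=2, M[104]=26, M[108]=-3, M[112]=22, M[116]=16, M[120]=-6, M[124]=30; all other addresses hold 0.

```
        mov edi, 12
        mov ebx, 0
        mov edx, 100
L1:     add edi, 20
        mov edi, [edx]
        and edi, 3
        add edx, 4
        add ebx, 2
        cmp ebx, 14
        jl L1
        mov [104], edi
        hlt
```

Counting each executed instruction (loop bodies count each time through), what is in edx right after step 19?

edi=12
ebx=0
edx=100
edi=12+20=32
edi=M[100]=2
edi=2&3=2
edx=100+4=104
ebx=0+2=2
cmp ebx, 14  (cmp 2,14)
jl L1: taken
edi=2+20=22
edi=M[104]=26
edi=26&3=2
edx=104+4=108
ebx=2+2=4
cmp ebx, 14  (cmp 4,14)
jl L1: taken
edi=2+20=22
edi=M[108]=-3
After step 19: edx = 108.

108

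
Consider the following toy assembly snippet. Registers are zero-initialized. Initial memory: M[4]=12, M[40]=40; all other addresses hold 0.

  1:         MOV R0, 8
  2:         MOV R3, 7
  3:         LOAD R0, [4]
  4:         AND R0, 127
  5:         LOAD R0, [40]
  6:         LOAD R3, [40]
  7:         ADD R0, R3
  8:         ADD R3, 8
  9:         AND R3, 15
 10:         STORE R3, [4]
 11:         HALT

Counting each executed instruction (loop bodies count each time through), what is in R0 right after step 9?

80

after MOV R0, 8: R0=8
after MOV R3, 7: R3=7
after LOAD R0, [4]: R0=M[4]=12
after AND R0, 127: R0=12&127=12
after LOAD R0, [40]: R0=M[40]=40
after LOAD R3, [40]: R3=M[40]=40
after ADD R0, R3: R0=40+40=80
after ADD R3, 8: R3=40+8=48
after AND R3, 15: R3=48&15=0
After step 9: R0 = 80.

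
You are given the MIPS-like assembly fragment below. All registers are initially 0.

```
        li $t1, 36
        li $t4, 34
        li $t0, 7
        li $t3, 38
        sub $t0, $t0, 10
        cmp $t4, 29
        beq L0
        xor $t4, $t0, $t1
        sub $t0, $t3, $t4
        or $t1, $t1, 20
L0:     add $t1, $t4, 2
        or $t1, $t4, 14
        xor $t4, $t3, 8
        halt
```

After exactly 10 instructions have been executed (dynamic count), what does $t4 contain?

after li $t1, 36: $t1=36
after li $t4, 34: $t4=34
after li $t0, 7: $t0=7
after li $t3, 38: $t3=38
after sub $t0, $t0, 10: $t0=7-10=-3
cmp $t4, 29  (cmp 34,29)
beq L0: not taken
after xor $t4, $t0, $t1: $t4=(-3)^36=-39
after sub $t0, $t3, $t4: $t0=38-(-39)=77
after or $t1, $t1, 20: $t1=36|20=52
After step 10: $t4 = -39.

-39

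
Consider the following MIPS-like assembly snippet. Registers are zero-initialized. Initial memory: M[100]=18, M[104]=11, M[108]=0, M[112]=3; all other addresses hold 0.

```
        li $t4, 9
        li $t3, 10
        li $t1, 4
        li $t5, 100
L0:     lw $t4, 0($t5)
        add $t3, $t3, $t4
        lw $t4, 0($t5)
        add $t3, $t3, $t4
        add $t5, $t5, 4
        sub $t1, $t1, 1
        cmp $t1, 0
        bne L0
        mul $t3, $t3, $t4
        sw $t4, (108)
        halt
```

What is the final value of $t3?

222

after li $t4, 9: $t4=9
after li $t3, 10: $t3=10
after li $t1, 4: $t1=4
after li $t5, 100: $t5=100
after lw $t4, 0($t5): $t4=M[100]=18
after add $t3, $t3, $t4: $t3=10+18=28
after lw $t4, 0($t5): $t4=M[100]=18
after add $t3, $t3, $t4: $t3=28+18=46
after add $t5, $t5, 4: $t5=100+4=104
after sub $t1, $t1, 1: $t1=4-1=3
cmp $t1, 0  (cmp 3,0)
bne L0: taken
after lw $t4, 0($t5): $t4=M[104]=11
after add $t3, $t3, $t4: $t3=46+11=57
after lw $t4, 0($t5): $t4=M[104]=11
after add $t3, $t3, $t4: $t3=57+11=68
after add $t5, $t5, 4: $t5=104+4=108
after sub $t1, $t1, 1: $t1=3-1=2
cmp $t1, 0  (cmp 2,0)
bne L0: taken
after lw $t4, 0($t5): $t4=M[108]=0
after add $t3, $t3, $t4: $t3=68+0=68
after lw $t4, 0($t5): $t4=M[108]=0
after add $t3, $t3, $t4: $t3=68+0=68
after add $t5, $t5, 4: $t5=108+4=112
after sub $t1, $t1, 1: $t1=2-1=1
cmp $t1, 0  (cmp 1,0)
bne L0: taken
after lw $t4, 0($t5): $t4=M[112]=3
after add $t3, $t3, $t4: $t3=68+3=71
after lw $t4, 0($t5): $t4=M[112]=3
after add $t3, $t3, $t4: $t3=71+3=74
after add $t5, $t5, 4: $t5=112+4=116
after sub $t1, $t1, 1: $t1=1-1=0
cmp $t1, 0  (cmp 0,0)
bne L0: not taken
after mul $t3, $t3, $t4: $t3=74*3=222
sw $t4, (108) → M[108]=3
halt.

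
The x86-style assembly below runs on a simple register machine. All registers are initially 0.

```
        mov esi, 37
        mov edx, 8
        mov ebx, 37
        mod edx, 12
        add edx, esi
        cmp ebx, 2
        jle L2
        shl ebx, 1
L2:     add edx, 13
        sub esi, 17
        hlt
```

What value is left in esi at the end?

mov esi, 37 → esi=37
mov edx, 8 → edx=8
mov ebx, 37 → ebx=37
mod edx, 12 → edx=8%12=8
add edx, esi → edx=8+37=45
cmp ebx, 2  (cmp 37,2)
jle L2: not taken
shl ebx, 1 → ebx=37<<1=74
add edx, 13 → edx=45+13=58
sub esi, 17 → esi=37-17=20
halt.

20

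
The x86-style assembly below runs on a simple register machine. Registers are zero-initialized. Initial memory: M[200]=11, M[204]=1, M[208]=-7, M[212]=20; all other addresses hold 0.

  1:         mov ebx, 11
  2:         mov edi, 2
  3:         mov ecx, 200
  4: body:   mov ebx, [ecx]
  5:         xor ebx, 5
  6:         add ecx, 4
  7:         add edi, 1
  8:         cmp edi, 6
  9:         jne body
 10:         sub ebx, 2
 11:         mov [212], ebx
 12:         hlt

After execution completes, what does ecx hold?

216

after mov ebx, 11: ebx=11
after mov edi, 2: edi=2
after mov ecx, 200: ecx=200
after mov ebx, [ecx]: ebx=M[200]=11
after xor ebx, 5: ebx=11^5=14
after add ecx, 4: ecx=200+4=204
after add edi, 1: edi=2+1=3
cmp edi, 6  (cmp 3,6)
jne body: taken
after mov ebx, [ecx]: ebx=M[204]=1
after xor ebx, 5: ebx=1^5=4
after add ecx, 4: ecx=204+4=208
after add edi, 1: edi=3+1=4
cmp edi, 6  (cmp 4,6)
jne body: taken
after mov ebx, [ecx]: ebx=M[208]=-7
after xor ebx, 5: ebx=(-7)^5=-4
after add ecx, 4: ecx=208+4=212
after add edi, 1: edi=4+1=5
cmp edi, 6  (cmp 5,6)
jne body: taken
after mov ebx, [ecx]: ebx=M[212]=20
after xor ebx, 5: ebx=20^5=17
after add ecx, 4: ecx=212+4=216
after add edi, 1: edi=5+1=6
cmp edi, 6  (cmp 6,6)
jne body: not taken
after sub ebx, 2: ebx=17-2=15
mov [212], ebx → M[212]=15
halt.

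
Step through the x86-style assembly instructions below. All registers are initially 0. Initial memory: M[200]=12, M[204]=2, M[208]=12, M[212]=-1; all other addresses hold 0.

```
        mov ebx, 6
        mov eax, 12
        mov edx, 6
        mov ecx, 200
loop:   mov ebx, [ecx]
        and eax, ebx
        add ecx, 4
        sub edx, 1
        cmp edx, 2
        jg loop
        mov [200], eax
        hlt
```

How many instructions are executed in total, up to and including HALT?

30

mov ebx, 6 → ebx=6
mov eax, 12 → eax=12
mov edx, 6 → edx=6
mov ecx, 200 → ecx=200
mov ebx, [ecx] → ebx=M[200]=12
and eax, ebx → eax=12&12=12
add ecx, 4 → ecx=200+4=204
sub edx, 1 → edx=6-1=5
cmp edx, 2  (cmp 5,2)
jg loop: taken
mov ebx, [ecx] → ebx=M[204]=2
and eax, ebx → eax=12&2=0
add ecx, 4 → ecx=204+4=208
sub edx, 1 → edx=5-1=4
cmp edx, 2  (cmp 4,2)
jg loop: taken
mov ebx, [ecx] → ebx=M[208]=12
and eax, ebx → eax=0&12=0
add ecx, 4 → ecx=208+4=212
sub edx, 1 → edx=4-1=3
cmp edx, 2  (cmp 3,2)
jg loop: taken
mov ebx, [ecx] → ebx=M[212]=-1
and eax, ebx → eax=0&(-1)=0
add ecx, 4 → ecx=212+4=216
sub edx, 1 → edx=3-1=2
cmp edx, 2  (cmp 2,2)
jg loop: not taken
mov [200], eax → M[200]=0
halt.
Total executed instructions: 30.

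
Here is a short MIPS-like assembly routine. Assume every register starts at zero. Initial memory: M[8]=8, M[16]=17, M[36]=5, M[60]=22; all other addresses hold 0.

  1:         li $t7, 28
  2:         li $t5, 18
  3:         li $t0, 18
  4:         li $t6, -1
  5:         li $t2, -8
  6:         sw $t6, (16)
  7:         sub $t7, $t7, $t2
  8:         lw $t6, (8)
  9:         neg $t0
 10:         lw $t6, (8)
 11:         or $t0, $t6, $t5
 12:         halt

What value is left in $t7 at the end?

36

li $t7, 28 → $t7=28
li $t5, 18 → $t5=18
li $t0, 18 → $t0=18
li $t6, -1 → $t6=-1
li $t2, -8 → $t2=-8
sw $t6, (16) → M[16]=-1
sub $t7, $t7, $t2 → $t7=28-(-8)=36
lw $t6, (8) → $t6=M[8]=8
neg $t0 → $t0=-(18)=-18
lw $t6, (8) → $t6=M[8]=8
or $t0, $t6, $t5 → $t0=8|18=26
halt.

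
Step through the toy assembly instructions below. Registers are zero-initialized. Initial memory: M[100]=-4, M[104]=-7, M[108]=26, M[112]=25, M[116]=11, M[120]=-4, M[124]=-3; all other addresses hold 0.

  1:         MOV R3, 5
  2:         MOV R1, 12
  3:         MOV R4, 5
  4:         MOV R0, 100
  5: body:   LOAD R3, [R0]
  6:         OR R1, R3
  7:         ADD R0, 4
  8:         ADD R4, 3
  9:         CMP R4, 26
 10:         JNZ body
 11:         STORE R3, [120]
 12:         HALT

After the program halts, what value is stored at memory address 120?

-3

after MOV R3, 5: R3=5
after MOV R1, 12: R1=12
after MOV R4, 5: R4=5
after MOV R0, 100: R0=100
after LOAD R3, [R0]: R3=M[100]=-4
after OR R1, R3: R1=12|(-4)=-4
after ADD R0, 4: R0=100+4=104
after ADD R4, 3: R4=5+3=8
CMP R4, 26  (cmp 8,26)
JNZ body: taken
after LOAD R3, [R0]: R3=M[104]=-7
after OR R1, R3: R1=(-4)|(-7)=-3
after ADD R0, 4: R0=104+4=108
after ADD R4, 3: R4=8+3=11
CMP R4, 26  (cmp 11,26)
JNZ body: taken
after LOAD R3, [R0]: R3=M[108]=26
after OR R1, R3: R1=(-3)|26=-1
after ADD R0, 4: R0=108+4=112
after ADD R4, 3: R4=11+3=14
CMP R4, 26  (cmp 14,26)
JNZ body: taken
after LOAD R3, [R0]: R3=M[112]=25
after OR R1, R3: R1=(-1)|25=-1
after ADD R0, 4: R0=112+4=116
after ADD R4, 3: R4=14+3=17
CMP R4, 26  (cmp 17,26)
JNZ body: taken
after LOAD R3, [R0]: R3=M[116]=11
after OR R1, R3: R1=(-1)|11=-1
after ADD R0, 4: R0=116+4=120
after ADD R4, 3: R4=17+3=20
CMP R4, 26  (cmp 20,26)
JNZ body: taken
after LOAD R3, [R0]: R3=M[120]=-4
after OR R1, R3: R1=(-1)|(-4)=-1
after ADD R0, 4: R0=120+4=124
after ADD R4, 3: R4=20+3=23
CMP R4, 26  (cmp 23,26)
JNZ body: taken
after LOAD R3, [R0]: R3=M[124]=-3
after OR R1, R3: R1=(-1)|(-3)=-1
after ADD R0, 4: R0=124+4=128
after ADD R4, 3: R4=23+3=26
CMP R4, 26  (cmp 26,26)
JNZ body: not taken
STORE R3, [120] → M[120]=-3
halt.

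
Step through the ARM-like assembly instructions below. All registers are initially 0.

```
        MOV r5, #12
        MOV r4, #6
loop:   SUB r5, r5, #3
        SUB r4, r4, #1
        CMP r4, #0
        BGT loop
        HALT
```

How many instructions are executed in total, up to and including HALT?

r5=12
r4=6
r5=12-3=9
r4=6-1=5
CMP r4, #0  (cmp 5,0)
BGT loop: taken
r5=9-3=6
r4=5-1=4
CMP r4, #0  (cmp 4,0)
BGT loop: taken
r5=6-3=3
r4=4-1=3
CMP r4, #0  (cmp 3,0)
BGT loop: taken
r5=3-3=0
r4=3-1=2
CMP r4, #0  (cmp 2,0)
BGT loop: taken
r5=0-3=-3
r4=2-1=1
CMP r4, #0  (cmp 1,0)
BGT loop: taken
r5=(-3)-3=-6
r4=1-1=0
CMP r4, #0  (cmp 0,0)
BGT loop: not taken
halt.
Total executed instructions: 27.

27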